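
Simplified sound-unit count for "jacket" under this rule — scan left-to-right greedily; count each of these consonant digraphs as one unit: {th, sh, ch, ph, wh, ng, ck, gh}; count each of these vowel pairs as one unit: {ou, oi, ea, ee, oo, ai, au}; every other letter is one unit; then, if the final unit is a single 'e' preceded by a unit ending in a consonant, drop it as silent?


Word: "jacket" (6 letters)
Left-to-right scan:
  1. 'j' (letter)
  2. 'a' (letter)
  3. 'ck' (digraph)
  4. 'e' (letter)
  5. 't' (letter)
Units from scan: 5
Sound units = 5 units


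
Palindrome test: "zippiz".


Word: "zippiz"
Reversed: "zippiz"
Forward == Backward? zippiz == zippiz
Palindrome = Yes


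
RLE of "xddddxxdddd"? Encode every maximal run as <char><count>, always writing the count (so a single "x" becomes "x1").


String: "xddddxxdddd"
Scanning for consecutive runs:
  'x' x 1
  'd' x 4
  'x' x 2
  'd' x 4
RLE = "x1d4x2d4"


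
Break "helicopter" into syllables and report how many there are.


Word: "helicopter"
Syllable breakdown: hel | i | cop | ter
Counting: 4 parts
= 4 syllables


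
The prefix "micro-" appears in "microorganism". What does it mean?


Prefix: micro-
Example: microorganism = micro- + organism
Meaning = small


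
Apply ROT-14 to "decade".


Word: "decade"
Shift: 14
Each letter → (letter + shift) mod 26:
  'd' (3) + 14 = 17 → 'r'
  'e' (4) + 14 = 18 → 's'
  'c' (2) + 14 = 16 → 'q'
  'a' (0) + 14 = 14 → 'o'
  'd' (3) + 14 = 17 → 'r'
  'e' (4) + 14 = 18 → 's'
Result = "rsqors"


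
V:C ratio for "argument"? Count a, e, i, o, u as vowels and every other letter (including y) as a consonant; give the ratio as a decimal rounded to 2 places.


Word: "argument"
Vowels (a,e,i,o,u): 3
Consonants: 5
Ratio = 3/5
= 0.60


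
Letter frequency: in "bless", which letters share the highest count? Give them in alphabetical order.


Word: "bless"
Letter counts:
  'b': 1
  'e': 1
  'l': 1
  's': 2
Maximum count = 2
Most frequent = 's' (2 times each)


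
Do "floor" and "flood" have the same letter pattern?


Pattern of "floor": [0, 1, 2, 2, 3]
Pattern of "flood": [0, 1, 2, 2, 3]
Patterns match
Same pattern = Yes


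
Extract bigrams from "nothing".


Word: "nothing" (length 7)
Number of bigrams = 7 - 2 + 1 = 6
  Position 0: "no"
  Position 1: "ot"
  Position 2: "th"
  Position 3: "hi"
  Position 4: "in"
  Position 5: "ng"
Bigrams = "no", "ot", "th", "hi", "in", "ng"


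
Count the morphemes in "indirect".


Word: "indirect"
Morphemes: in- | direct
Each morpheme carries meaning
= 2 morphemes


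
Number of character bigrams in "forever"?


Word: "forever" (length 7)
Number of 2-grams = length - 2 + 1 = 7 - 2 + 1
= 6


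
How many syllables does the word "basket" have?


Word: "basket"
Syllable breakdown: bas / ket
Counting: 2 parts
= 2 syllables


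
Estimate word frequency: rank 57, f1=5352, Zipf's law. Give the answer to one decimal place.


Zipf's law: f(r) = f(1) / r
f(1) = 5352
f(57) = 5352 / 57
= 93.9 occurrences


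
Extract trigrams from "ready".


Word: "ready" (length 5)
Number of trigrams = 5 - 3 + 1 = 3
  Position 0: "rea"
  Position 1: "ead"
  Position 2: "ady"
Trigrams = "rea", "ead", "ady"


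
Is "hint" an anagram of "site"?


Word 1: "site" → sorted: eist
Word 2: "hint" → sorted: hint
Same letters? eist != hint
Anagram = No


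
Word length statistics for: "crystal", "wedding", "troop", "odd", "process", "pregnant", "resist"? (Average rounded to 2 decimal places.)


Lengths: "crystal"=7, "wedding"=7, "troop"=5, "odd"=3, "process"=7, "pregnant"=8, "resist"=6
Sum = 43, Count = 7
Average = 43/7 = 6.14
= avg=6.14, min=3, max=8


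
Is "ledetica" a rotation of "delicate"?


Word: "delicate", Candidate: "ledetica"
Method: check if candidate is substring of word+word
"delicatedelicate" contains "ledetica"? No
Is rotation = No


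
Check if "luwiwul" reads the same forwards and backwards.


Word: "luwiwul"
Reversed: "luwiwul"
Forward == Backward? luwiwul == luwiwul
Palindrome = Yes


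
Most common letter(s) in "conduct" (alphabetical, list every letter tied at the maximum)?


Word: "conduct"
Letter counts:
  'c': 2
  'd': 1
  'n': 1
  'o': 1
  't': 1
  'u': 1
Maximum count = 2
Most frequent = 'c' (2 times each)


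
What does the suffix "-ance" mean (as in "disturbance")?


Suffix: -ance
Example: disturbance = disturb + -ance
Meaning = state of


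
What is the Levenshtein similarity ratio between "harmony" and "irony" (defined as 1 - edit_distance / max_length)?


Word 1: "harmony" (length 7)
Word 2: "irony" (length 5)
One optimal edit sequence:
  1. delete 'h'  (+1)
  2. substitute 'a' -> 'i'  (+1)
  3. keep 'r'
  4. delete 'm'  (+1)
  5. keep 'o'
  6. keep 'n'
  7. keep 'y'
Edit distance = 3
Max length = max(7, 5) = 7
Similarity = 1 - 3/7
= 0.5714


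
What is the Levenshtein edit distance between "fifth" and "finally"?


Word 1: "fifth" (length 5)
Word 2: "finally" (length 7)
One optimal edit sequence (insert/delete/substitute each cost 1):
  1. keep 'f'
  2. keep 'i'
  3. insert 'n'  (+1)
  4. insert 'a'  (+1)
  5. substitute 'f' -> 'l'  (+1)
  6. substitute 't' -> 'l'  (+1)
  7. substitute 'h' -> 'y'  (+1)
Total edit operations: 5
Edit distance = 5


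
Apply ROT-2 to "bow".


Word: "bow"
Shift: 2
Each letter → (letter + shift) mod 26:
  'b' (1) + 2 = 3 → 'd'
  'o' (14) + 2 = 16 → 'q'
  'w' (22) + 2 = 24 → 'y'
Result = "dqy"


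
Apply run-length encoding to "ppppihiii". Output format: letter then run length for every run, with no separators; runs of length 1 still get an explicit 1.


String: "ppppihiii"
Scanning for consecutive runs:
  'p' x 4
  'i' x 1
  'h' x 1
  'i' x 3
RLE = "p4i1h1i3"


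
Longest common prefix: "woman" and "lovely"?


Word 1: "woman"
Word 2: "lovely"
Comparing from start:
  Pos 0: 'w' != 'l' (stop)
LCP = "" (length 0)


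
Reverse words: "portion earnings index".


Original: "portion earnings index"
Words (1..n): portion | earnings | index
Reversed (n..1): index | earnings | portion
Result = "index earnings portion"


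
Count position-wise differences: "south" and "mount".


Comparing character by character (same length = 5):
  Pos 0: 's' vs 'm' !=
  Pos 1: 'o' vs 'o' =
  Pos 2: 'u' vs 'u' =
  Pos 3: 't' vs 'n' !=
  Pos 4: 'h' vs 't' !=
Hamming distance = 3


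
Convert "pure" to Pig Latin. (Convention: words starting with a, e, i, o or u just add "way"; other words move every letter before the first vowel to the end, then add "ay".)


Word: "pure"
Starts with consonant(s) → move to end, add 'ay'
Consonant cluster: "p"
Pig Latin = "urepay"


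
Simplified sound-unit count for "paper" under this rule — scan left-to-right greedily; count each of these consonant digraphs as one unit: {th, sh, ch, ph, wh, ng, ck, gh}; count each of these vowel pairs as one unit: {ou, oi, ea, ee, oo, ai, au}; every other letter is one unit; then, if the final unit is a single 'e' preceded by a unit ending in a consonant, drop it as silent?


Word: "paper" (5 letters)
Left-to-right scan:
  (1) 'p' (letter)
  (2) 'a' (letter)
  (3) 'p' (letter)
  (4) 'e' (letter)
  (5) 'r' (letter)
Units from scan: 5
Sound units = 5 units


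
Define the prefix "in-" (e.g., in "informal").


Prefix: in-
Example: informal = in- + formal
Meaning = not / into


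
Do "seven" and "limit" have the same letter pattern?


Pattern of "seven": [0, 1, 2, 1, 3]
Pattern of "limit": [0, 1, 2, 1, 3]
Patterns match
Same pattern = Yes


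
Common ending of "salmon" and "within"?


Word 1: "salmon"
Word 2: "within"
Comparing from end:
  Pos -1: 'n' == 'n'
  Pos -2: 'o' != 'i' (stop)
LCS = "n" (length 1)


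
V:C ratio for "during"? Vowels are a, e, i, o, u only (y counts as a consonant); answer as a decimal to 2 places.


Word: "during"
Vowels (a,e,i,o,u): 2
Consonants: 4
Ratio = 2/4
= 0.50


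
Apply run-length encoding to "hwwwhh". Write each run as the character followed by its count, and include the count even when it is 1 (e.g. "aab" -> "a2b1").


String: "hwwwhh"
Scanning for consecutive runs:
  'h' x 1
  'w' x 3
  'h' x 2
RLE = "h1w3h2"


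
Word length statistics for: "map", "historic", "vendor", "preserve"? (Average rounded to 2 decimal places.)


Lengths: "map"=3, "historic"=8, "vendor"=6, "preserve"=8
Sum = 25, Count = 4
Average = 25/4 = 6.25
= avg=6.25, min=3, max=8


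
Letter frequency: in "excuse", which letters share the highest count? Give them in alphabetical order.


Word: "excuse"
Letter counts:
  'c': 1
  'e': 2
  's': 1
  'u': 1
  'x': 1
Maximum count = 2
Most frequent = 'e' (2 times each)


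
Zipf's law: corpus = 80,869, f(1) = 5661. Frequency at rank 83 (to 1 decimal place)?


Zipf's law: f(r) = f(1) / r
f(1) = 5661
f(83) = 5661 / 83
= 68.2 occurrences


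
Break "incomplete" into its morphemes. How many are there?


Word: "incomplete"
Morphemes: in- / complete
Each morpheme carries meaning
= 2 morphemes


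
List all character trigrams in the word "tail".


Word: "tail" (length 4)
Number of trigrams = 4 - 3 + 1 = 2
  Position 0: "tai"
  Position 1: "ail"
Trigrams = "tai", "ail"


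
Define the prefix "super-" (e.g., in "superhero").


Prefix: super-
Example: superhero = super- + hero
Meaning = above / beyond


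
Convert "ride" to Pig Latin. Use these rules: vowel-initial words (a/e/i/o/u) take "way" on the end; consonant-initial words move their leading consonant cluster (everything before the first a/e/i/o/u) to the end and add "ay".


Word: "ride"
Starts with consonant(s) → move to end, add 'ay'
Consonant cluster: "r"
Pig Latin = "ideray"


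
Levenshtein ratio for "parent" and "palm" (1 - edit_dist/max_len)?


Word 1: "parent" (length 6)
Word 2: "palm" (length 4)
One optimal edit sequence:
  1. keep 'p'
  2. keep 'a'
  3. delete 'r'  (+1)
  4. delete 'e'  (+1)
  5. substitute 'n' -> 'l'  (+1)
  6. substitute 't' -> 'm'  (+1)
Edit distance = 4
Max length = max(6, 4) = 6
Similarity = 1 - 4/6
= 0.3333


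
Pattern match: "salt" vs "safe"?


Pattern of "salt": [0, 1, 2, 3]
Pattern of "safe": [0, 1, 2, 3]
Patterns match
Same pattern = Yes


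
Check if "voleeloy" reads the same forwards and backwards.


Word: "voleeloy"
Reversed: "yoleelov"
Forward == Backward? voleeloy != yoleelov
Palindrome = No


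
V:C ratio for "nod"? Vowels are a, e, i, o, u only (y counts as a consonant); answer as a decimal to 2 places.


Word: "nod"
Vowels (a,e,i,o,u): 1
Consonants: 2
Ratio = 1/2
= 0.50


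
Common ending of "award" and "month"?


Word 1: "award"
Word 2: "month"
Comparing from end:
  Pos -1: 'd' != 'h' (stop)
LCS = "" (length 0)


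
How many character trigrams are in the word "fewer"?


Word: "fewer" (length 5)
Number of 3-grams = length - 3 + 1 = 5 - 3 + 1
= 3


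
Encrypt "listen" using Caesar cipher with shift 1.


Word: "listen"
Shift: 1
Each letter → (letter + shift) mod 26:
  'l' (11) + 1 = 12 → 'm'
  'i' (8) + 1 = 9 → 'j'
  's' (18) + 1 = 19 → 't'
  't' (19) + 1 = 20 → 'u'
  'e' (4) + 1 = 5 → 'f'
  'n' (13) + 1 = 14 → 'o'
Result = "mjtufo"


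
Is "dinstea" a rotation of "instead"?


Word: "instead", Candidate: "dinstea"
Method: check if candidate is substring of word+word
"insteadinstead" contains "dinstea"? Yes
Is rotation = Yes


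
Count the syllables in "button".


Word: "button"
Syllable breakdown: but | ton
Counting: 2 parts
= 2 syllables


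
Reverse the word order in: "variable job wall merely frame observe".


Original: "variable job wall merely frame observe"
Words (1..n): variable | job | wall | merely | frame | observe
Reversed (n..1): observe | frame | merely | wall | job | variable
Result = "observe frame merely wall job variable"


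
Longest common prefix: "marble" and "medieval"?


Word 1: "marble"
Word 2: "medieval"
Comparing from start:
  Pos 0: 'm' == 'm'
  Pos 1: 'a' != 'e' (stop)
LCP = "m" (length 1)


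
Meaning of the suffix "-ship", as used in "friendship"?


Suffix: -ship
As in: friendship -> friend + -ship
Meaning = state / position


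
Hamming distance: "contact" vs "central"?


Comparing character by character (same length = 7):
  Pos 0: 'c' vs 'c' =
  Pos 1: 'o' vs 'e' !=
  Pos 2: 'n' vs 'n' =
  Pos 3: 't' vs 't' =
  Pos 4: 'a' vs 'r' !=
  Pos 5: 'c' vs 'a' !=
  Pos 6: 't' vs 'l' !=
Hamming distance = 4


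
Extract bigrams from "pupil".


Word: "pupil" (length 5)
Number of bigrams = 5 - 2 + 1 = 4
  Position 0: "pu"
  Position 1: "up"
  Position 2: "pi"
  Position 3: "il"
Bigrams = "pu", "up", "pi", "il"


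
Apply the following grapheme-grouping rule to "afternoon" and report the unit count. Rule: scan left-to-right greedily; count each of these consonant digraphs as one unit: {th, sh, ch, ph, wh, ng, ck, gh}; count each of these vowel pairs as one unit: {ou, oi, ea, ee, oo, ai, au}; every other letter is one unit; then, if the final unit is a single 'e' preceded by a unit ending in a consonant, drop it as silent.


Word: "afternoon" (9 letters)
Left-to-right scan:
  [1] 'a' (letter)
  [2] 'f' (letter)
  [3] 't' (letter)
  [4] 'e' (letter)
  [5] 'r' (letter)
  [6] 'n' (letter)
  [7] 'oo' (vowel-pair)
  [8] 'n' (letter)
Units from scan: 8
Sound units = 8 units


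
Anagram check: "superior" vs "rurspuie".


Word 1: "superior" → sorted: eioprrsu
Word 2: "rurspuie" → sorted: eiprrsuu
Same letters? eioprrsu != eiprrsuu
Anagram = No


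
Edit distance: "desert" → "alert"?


Word 1: "desert" (length 6)
Word 2: "alert" (length 5)
One optimal edit sequence (insert/delete/substitute each cost 1):
  1. delete 'd'  (+1)
  2. substitute 'e' -> 'a'  (+1)
  3. substitute 's' -> 'l'  (+1)
  4. keep 'e'
  5. keep 'r'
  6. keep 't'
Total edit operations: 3
Edit distance = 3


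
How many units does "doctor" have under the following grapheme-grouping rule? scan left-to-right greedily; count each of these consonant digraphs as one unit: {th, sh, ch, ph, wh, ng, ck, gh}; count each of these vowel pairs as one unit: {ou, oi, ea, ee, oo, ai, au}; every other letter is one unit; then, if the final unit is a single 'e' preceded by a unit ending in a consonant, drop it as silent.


Word: "doctor" (6 letters)
Left-to-right scan:
  1. 'd' (letter)
  2. 'o' (letter)
  3. 'c' (letter)
  4. 't' (letter)
  5. 'o' (letter)
  6. 'r' (letter)
Units from scan: 6
Sound units = 6 units


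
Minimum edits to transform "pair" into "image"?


Word 1: "pair" (length 4)
Word 2: "image" (length 5)
One optimal edit sequence (insert/delete/substitute each cost 1):
  1. insert 'i'  (+1)
  2. substitute 'p' -> 'm'  (+1)
  3. keep 'a'
  4. substitute 'i' -> 'g'  (+1)
  5. substitute 'r' -> 'e'  (+1)
Total edit operations: 4
Edit distance = 4


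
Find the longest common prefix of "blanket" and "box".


Word 1: "blanket"
Word 2: "box"
Comparing from start:
  Pos 0: 'b' == 'b'
  Pos 1: 'l' != 'o' (stop)
LCP = "b" (length 1)


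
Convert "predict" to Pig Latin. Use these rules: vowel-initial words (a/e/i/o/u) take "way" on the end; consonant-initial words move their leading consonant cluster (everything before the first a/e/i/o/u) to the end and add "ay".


Word: "predict"
Starts with consonant(s) → move to end, add 'ay'
Consonant cluster: "pr"
Pig Latin = "edictpray"


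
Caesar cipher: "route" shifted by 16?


Word: "route"
Shift: 16
Each letter → (letter + shift) mod 26:
  'r' (17) + 16 = 7 → 'h'
  'o' (14) + 16 = 4 → 'e'
  'u' (20) + 16 = 10 → 'k'
  't' (19) + 16 = 9 → 'j'
  'e' (4) + 16 = 20 → 'u'
Result = "hekju"


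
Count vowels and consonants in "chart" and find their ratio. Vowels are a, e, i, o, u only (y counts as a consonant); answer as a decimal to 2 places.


Word: "chart"
Vowels (a,e,i,o,u): 1
Consonants: 4
Ratio = 1/4
= 0.25


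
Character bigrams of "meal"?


Word: "meal" (length 4)
Number of bigrams = 4 - 2 + 1 = 3
  Position 0: "me"
  Position 1: "ea"
  Position 2: "al"
Bigrams = "me", "ea", "al"


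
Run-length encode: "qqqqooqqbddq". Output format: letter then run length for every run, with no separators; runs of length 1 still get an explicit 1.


String: "qqqqooqqbddq"
Scanning for consecutive runs:
  'q' x 4
  'o' x 2
  'q' x 2
  'b' x 1
  'd' x 2
  'q' x 1
RLE = "q4o2q2b1d2q1"


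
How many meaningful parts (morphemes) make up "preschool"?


Word: "preschool"
Morphemes: pre- / school
Each morpheme carries meaning
= 2 morphemes


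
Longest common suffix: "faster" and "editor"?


Word 1: "faster"
Word 2: "editor"
Comparing from end:
  Pos -1: 'r' == 'r'
  Pos -2: 'e' != 'o' (stop)
LCS = "r" (length 1)


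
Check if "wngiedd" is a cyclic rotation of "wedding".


Word: "wedding", Candidate: "wngiedd"
Method: check if candidate is substring of word+word
"weddingwedding" contains "wngiedd"? No
Is rotation = No


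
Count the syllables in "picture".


Word: "picture"
Syllable breakdown: pic | ture
Counting: 2 parts
= 2 syllables


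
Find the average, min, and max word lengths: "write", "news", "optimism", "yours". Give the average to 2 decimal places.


Lengths: "write"=5, "news"=4, "optimism"=8, "yours"=5
Sum = 22, Count = 4
Average = 22/4 = 5.50
= avg=5.50, min=4, max=8


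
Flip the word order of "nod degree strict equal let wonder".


Original: "nod degree strict equal let wonder"
Words (1..n): nod | degree | strict | equal | let | wonder
Reversed (n..1): wonder | let | equal | strict | degree | nod
Result = "wonder let equal strict degree nod"


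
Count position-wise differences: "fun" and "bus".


Comparing character by character (same length = 3):
  Pos 0: 'f' vs 'b' !=
  Pos 1: 'u' vs 'u' =
  Pos 2: 'n' vs 's' !=
Hamming distance = 2


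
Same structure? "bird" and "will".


Pattern of "bird": [0, 1, 2, 3]
Pattern of "will": [0, 1, 2, 2]
Patterns do not match
Same pattern = No


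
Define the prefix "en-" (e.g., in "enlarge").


Prefix: en-
Example: enlarge = en- + large
Meaning = cause to / put into


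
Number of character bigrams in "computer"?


Word: "computer" (length 8)
Number of 2-grams = length - 2 + 1 = 8 - 2 + 1
= 7


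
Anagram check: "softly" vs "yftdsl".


Word 1: "softly" → sorted: flosty
Word 2: "yftdsl" → sorted: dflsty
Same letters? flosty != dflsty
Anagram = No


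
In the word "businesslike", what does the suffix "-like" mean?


Suffix: -like
Example: businesslike (business + -like)
Meaning = resembling


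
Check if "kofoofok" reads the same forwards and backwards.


Word: "kofoofok"
Reversed: "kofoofok"
Forward == Backward? kofoofok == kofoofok
Palindrome = Yes


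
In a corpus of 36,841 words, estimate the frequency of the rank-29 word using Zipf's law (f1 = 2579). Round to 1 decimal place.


Zipf's law: f(r) = f(1) / r
f(1) = 2579
f(29) = 2579 / 29
= 88.9 occurrences


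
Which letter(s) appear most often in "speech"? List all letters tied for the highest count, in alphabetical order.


Word: "speech"
Letter counts:
  'c': 1
  'e': 2
  'h': 1
  'p': 1
  's': 1
Maximum count = 2
Most frequent = 'e' (2 times each)


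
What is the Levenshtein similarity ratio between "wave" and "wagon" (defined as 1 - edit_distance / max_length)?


Word 1: "wave" (length 4)
Word 2: "wagon" (length 5)
One optimal edit sequence:
  1. keep 'w'
  2. keep 'a'
  3. insert 'g'  (+1)
  4. substitute 'v' -> 'o'  (+1)
  5. substitute 'e' -> 'n'  (+1)
Edit distance = 3
Max length = max(4, 5) = 5
Similarity = 1 - 3/5
= 0.4000


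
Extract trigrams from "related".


Word: "related" (length 7)
Number of trigrams = 7 - 3 + 1 = 5
  Position 0: "rel"
  Position 1: "ela"
  Position 2: "lat"
  Position 3: "ate"
  Position 4: "ted"
Trigrams = "rel", "ela", "lat", "ate", "ted"


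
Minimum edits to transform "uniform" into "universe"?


Word 1: "uniform" (length 7)
Word 2: "universe" (length 8)
One optimal edit sequence (insert/delete/substitute each cost 1):
  1. keep 'u'
  2. keep 'n'
  3. keep 'i'
  4. substitute 'f' -> 'v'  (+1)
  5. substitute 'o' -> 'e'  (+1)
  6. keep 'r'
  7. insert 's'  (+1)
  8. substitute 'm' -> 'e'  (+1)
Total edit operations: 4
Edit distance = 4


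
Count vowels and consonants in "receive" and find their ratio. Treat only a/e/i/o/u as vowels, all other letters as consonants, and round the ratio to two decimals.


Word: "receive"
Vowels (a,e,i,o,u): 4
Consonants: 3
Ratio = 4/3
= 1.33


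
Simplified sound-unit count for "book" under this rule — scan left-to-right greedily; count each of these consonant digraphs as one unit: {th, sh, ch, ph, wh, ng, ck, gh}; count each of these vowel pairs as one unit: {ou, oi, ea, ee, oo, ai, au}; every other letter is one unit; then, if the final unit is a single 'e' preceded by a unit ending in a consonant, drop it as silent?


Word: "book" (4 letters)
Left-to-right scan:
  1. 'b' (letter)
  2. 'oo' (vowel-pair)
  3. 'k' (letter)
Units from scan: 3
Sound units = 3 units


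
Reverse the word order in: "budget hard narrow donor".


Original: "budget hard narrow donor"
Words (1..n): budget | hard | narrow | donor
Reversed (n..1): donor | narrow | hard | budget
Result = "donor narrow hard budget"


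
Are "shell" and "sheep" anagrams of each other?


Word 1: "shell" → sorted: ehlls
Word 2: "sheep" → sorted: eehps
Same letters? ehlls != eehps
Anagram = No


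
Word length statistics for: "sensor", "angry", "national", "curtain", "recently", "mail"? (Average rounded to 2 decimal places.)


Lengths: "sensor"=6, "angry"=5, "national"=8, "curtain"=7, "recently"=8, "mail"=4
Sum = 38, Count = 6
Average = 38/6 = 6.33
= avg=6.33, min=4, max=8


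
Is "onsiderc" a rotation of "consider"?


Word: "consider", Candidate: "onsiderc"
Method: check if candidate is substring of word+word
"considerconsider" contains "onsiderc"? Yes
Is rotation = Yes


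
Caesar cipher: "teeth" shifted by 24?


Word: "teeth"
Shift: 24
Each letter → (letter + shift) mod 26:
  't' (19) + 24 = 17 → 'r'
  'e' (4) + 24 = 2 → 'c'
  'e' (4) + 24 = 2 → 'c'
  't' (19) + 24 = 17 → 'r'
  'h' (7) + 24 = 5 → 'f'
Result = "rccrf"


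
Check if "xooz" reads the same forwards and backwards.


Word: "xooz"
Reversed: "zoox"
Forward == Backward? xooz != zoox
Palindrome = No


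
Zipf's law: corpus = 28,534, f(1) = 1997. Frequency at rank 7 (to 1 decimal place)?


Zipf's law: f(r) = f(1) / r
f(1) = 1997
f(7) = 1997 / 7
= 285.3 occurrences


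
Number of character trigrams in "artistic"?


Word: "artistic" (length 8)
Number of 3-grams = length - 3 + 1 = 8 - 3 + 1
= 6


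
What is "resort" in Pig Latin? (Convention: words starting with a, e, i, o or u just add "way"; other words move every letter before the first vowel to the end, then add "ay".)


Word: "resort"
Starts with consonant(s) → move to end, add 'ay'
Consonant cluster: "r"
Pig Latin = "esortray"


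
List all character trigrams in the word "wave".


Word: "wave" (length 4)
Number of trigrams = 4 - 3 + 1 = 2
  Position 0: "wav"
  Position 1: "ave"
Trigrams = "wav", "ave"


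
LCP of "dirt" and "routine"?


Word 1: "dirt"
Word 2: "routine"
Comparing from start:
  Pos 0: 'd' != 'r' (stop)
LCP = "" (length 0)


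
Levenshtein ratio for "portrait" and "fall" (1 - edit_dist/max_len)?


Word 1: "portrait" (length 8)
Word 2: "fall" (length 4)
One optimal edit sequence:
  1. delete 'p'  (+1)
  2. delete 'o'  (+1)
  3. delete 'r'  (+1)
  4. delete 't'  (+1)
  5. substitute 'r' -> 'f'  (+1)
  6. keep 'a'
  7. substitute 'i' -> 'l'  (+1)
  8. substitute 't' -> 'l'  (+1)
Edit distance = 7
Max length = max(8, 4) = 8
Similarity = 1 - 7/8
= 0.1250


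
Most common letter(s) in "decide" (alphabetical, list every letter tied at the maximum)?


Word: "decide"
Letter counts:
  'c': 1
  'd': 2
  'e': 2
  'i': 1
Maximum count = 2
Most frequent = 'd', 'e' (2 times each)


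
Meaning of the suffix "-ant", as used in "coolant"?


Suffix: -ant
As in: coolant -> cool + -ant
Meaning = one who / that which


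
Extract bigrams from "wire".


Word: "wire" (length 4)
Number of bigrams = 4 - 2 + 1 = 3
  Position 0: "wi"
  Position 1: "ir"
  Position 2: "re"
Bigrams = "wi", "ir", "re"


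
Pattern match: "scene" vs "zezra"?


Pattern of "scene": [0, 1, 2, 3, 2]
Pattern of "zezra": [0, 1, 0, 2, 3]
Patterns do not match
Same pattern = No


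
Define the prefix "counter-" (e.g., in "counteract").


Prefix: counter-
Example: counteract (counter- + act)
Meaning = against / opposite


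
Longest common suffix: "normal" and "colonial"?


Word 1: "normal"
Word 2: "colonial"
Comparing from end:
  Pos -1: 'l' == 'l'
  Pos -2: 'a' == 'a'
  Pos -3: 'm' != 'i' (stop)
LCS = "al" (length 2)


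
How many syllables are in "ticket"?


Word: "ticket"
Syllable breakdown: tick / et
Counting: 2 parts
= 2 syllables


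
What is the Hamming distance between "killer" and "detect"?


Comparing character by character (same length = 6):
  Pos 0: 'k' vs 'd' !=
  Pos 1: 'i' vs 'e' !=
  Pos 2: 'l' vs 't' !=
  Pos 3: 'l' vs 'e' !=
  Pos 4: 'e' vs 'c' !=
  Pos 5: 'r' vs 't' !=
Hamming distance = 6


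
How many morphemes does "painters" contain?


Word: "painters"
Morphemes: paint / -er / -s
Each morpheme carries meaning
= 3 morphemes


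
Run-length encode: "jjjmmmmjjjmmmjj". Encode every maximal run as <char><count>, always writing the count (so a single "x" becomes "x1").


String: "jjjmmmmjjjmmmjj"
Scanning for consecutive runs:
  'j' x 3
  'm' x 4
  'j' x 3
  'm' x 3
  'j' x 2
RLE = "j3m4j3m3j2"


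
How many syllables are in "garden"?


Word: "garden"
Syllable breakdown: gar | den
Counting: 2 parts
= 2 syllables


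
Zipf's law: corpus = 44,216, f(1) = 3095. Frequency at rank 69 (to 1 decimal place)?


Zipf's law: f(r) = f(1) / r
f(1) = 3095
f(69) = 3095 / 69
= 44.9 occurrences


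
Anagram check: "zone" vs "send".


Word 1: "zone" → sorted: enoz
Word 2: "send" → sorted: dens
Same letters? enoz != dens
Anagram = No


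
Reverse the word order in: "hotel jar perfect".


Original: "hotel jar perfect"
Words (1..n): hotel | jar | perfect
Reversed (n..1): perfect | jar | hotel
Result = "perfect jar hotel"


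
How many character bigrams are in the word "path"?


Word: "path" (length 4)
Number of 2-grams = length - 2 + 1 = 4 - 2 + 1
= 3


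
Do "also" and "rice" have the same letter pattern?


Pattern of "also": [0, 1, 2, 3]
Pattern of "rice": [0, 1, 2, 3]
Patterns match
Same pattern = Yes


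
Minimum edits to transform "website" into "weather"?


Word 1: "website" (length 7)
Word 2: "weather" (length 7)
One optimal edit sequence (insert/delete/substitute each cost 1):
  1. keep 'w'
  2. keep 'e'
  3. substitute 'b' -> 'a'  (+1)
  4. substitute 's' -> 't'  (+1)
  5. substitute 'i' -> 'h'  (+1)
  6. substitute 't' -> 'e'  (+1)
  7. substitute 'e' -> 'r'  (+1)
Total edit operations: 5
Edit distance = 5


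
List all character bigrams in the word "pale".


Word: "pale" (length 4)
Number of bigrams = 4 - 2 + 1 = 3
  Position 0: "pa"
  Position 1: "al"
  Position 2: "le"
Bigrams = "pa", "al", "le"


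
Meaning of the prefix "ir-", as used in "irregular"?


Prefix: ir-
Example: irregular = ir- + regular
Meaning = not


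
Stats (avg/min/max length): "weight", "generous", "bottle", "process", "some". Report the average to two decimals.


Lengths: "weight"=6, "generous"=8, "bottle"=6, "process"=7, "some"=4
Sum = 31, Count = 5
Average = 31/5 = 6.20
= avg=6.20, min=4, max=8


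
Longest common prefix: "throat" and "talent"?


Word 1: "throat"
Word 2: "talent"
Comparing from start:
  Pos 0: 't' == 't'
  Pos 1: 'h' != 'a' (stop)
LCP = "t" (length 1)


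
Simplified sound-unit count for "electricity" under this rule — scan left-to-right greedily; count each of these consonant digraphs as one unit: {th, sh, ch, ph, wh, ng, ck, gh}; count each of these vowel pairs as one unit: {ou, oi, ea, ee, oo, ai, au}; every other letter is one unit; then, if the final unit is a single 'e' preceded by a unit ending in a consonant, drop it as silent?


Word: "electricity" (11 letters)
Left-to-right scan:
  [1] 'e' (letter)
  [2] 'l' (letter)
  [3] 'e' (letter)
  [4] 'c' (letter)
  [5] 't' (letter)
  [6] 'r' (letter)
  [7] 'i' (letter)
  [8] 'c' (letter)
  [9] 'i' (letter)
  [10] 't' (letter)
  [11] 'y' (letter)
Units from scan: 11
Sound units = 11 units


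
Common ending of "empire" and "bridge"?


Word 1: "empire"
Word 2: "bridge"
Comparing from end:
  Pos -1: 'e' == 'e'
  Pos -2: 'r' != 'g' (stop)
LCS = "e" (length 1)


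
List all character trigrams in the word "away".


Word: "away" (length 4)
Number of trigrams = 4 - 3 + 1 = 2
  Position 0: "awa"
  Position 1: "way"
Trigrams = "awa", "way"


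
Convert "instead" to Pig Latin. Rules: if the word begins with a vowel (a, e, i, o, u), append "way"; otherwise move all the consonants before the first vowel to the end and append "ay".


Word: "instead"
Starts with vowel → add 'way'
Pig Latin = "insteadway"


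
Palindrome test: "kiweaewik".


Word: "kiweaewik"
Reversed: "kiweaewik"
Forward == Backward? kiweaewik == kiweaewik
Palindrome = Yes


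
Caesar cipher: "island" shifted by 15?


Word: "island"
Shift: 15
Each letter → (letter + shift) mod 26:
  'i' (8) + 15 = 23 → 'x'
  's' (18) + 15 = 7 → 'h'
  'l' (11) + 15 = 0 → 'a'
  'a' (0) + 15 = 15 → 'p'
  'n' (13) + 15 = 2 → 'c'
  'd' (3) + 15 = 18 → 's'
Result = "xhapcs"


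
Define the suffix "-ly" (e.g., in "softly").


Suffix: -ly
As in: softly -> soft + -ly
Meaning = in a manner


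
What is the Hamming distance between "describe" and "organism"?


Comparing character by character (same length = 8):
  Pos 0: 'd' vs 'o' !=
  Pos 1: 'e' vs 'r' !=
  Pos 2: 's' vs 'g' !=
  Pos 3: 'c' vs 'a' !=
  Pos 4: 'r' vs 'n' !=
  Pos 5: 'i' vs 'i' =
  Pos 6: 'b' vs 's' !=
  Pos 7: 'e' vs 'm' !=
Hamming distance = 7


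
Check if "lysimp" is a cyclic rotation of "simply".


Word: "simply", Candidate: "lysimp"
Method: check if candidate is substring of word+word
"simplysimply" contains "lysimp"? Yes
Is rotation = Yes


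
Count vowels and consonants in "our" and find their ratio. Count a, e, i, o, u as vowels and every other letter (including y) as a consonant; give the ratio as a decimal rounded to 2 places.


Word: "our"
Vowels (a,e,i,o,u): 2
Consonants: 1
Ratio = 2/1
= 2.00


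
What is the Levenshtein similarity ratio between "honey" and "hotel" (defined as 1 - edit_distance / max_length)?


Word 1: "honey" (length 5)
Word 2: "hotel" (length 5)
One optimal edit sequence:
  1. keep 'h'
  2. keep 'o'
  3. substitute 'n' -> 't'  (+1)
  4. keep 'e'
  5. substitute 'y' -> 'l'  (+1)
Edit distance = 2
Max length = max(5, 5) = 5
Similarity = 1 - 2/5
= 0.6000


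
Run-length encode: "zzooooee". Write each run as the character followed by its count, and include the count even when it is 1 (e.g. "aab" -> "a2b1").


String: "zzooooee"
Scanning for consecutive runs:
  'z' x 2
  'o' x 4
  'e' x 2
RLE = "z2o4e2"


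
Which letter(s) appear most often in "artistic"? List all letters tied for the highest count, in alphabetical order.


Word: "artistic"
Letter counts:
  'a': 1
  'c': 1
  'i': 2
  'r': 1
  's': 1
  't': 2
Maximum count = 2
Most frequent = 'i', 't' (2 times each)


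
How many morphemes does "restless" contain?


Word: "restless"
Morphemes: rest | -less
Each morpheme carries meaning
= 2 morphemes


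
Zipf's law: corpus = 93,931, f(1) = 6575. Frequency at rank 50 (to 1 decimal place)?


Zipf's law: f(r) = f(1) / r
f(1) = 6575
f(50) = 6575 / 50
= 131.5 occurrences


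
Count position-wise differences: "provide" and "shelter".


Comparing character by character (same length = 7):
  Pos 0: 'p' vs 's' !=
  Pos 1: 'r' vs 'h' !=
  Pos 2: 'o' vs 'e' !=
  Pos 3: 'v' vs 'l' !=
  Pos 4: 'i' vs 't' !=
  Pos 5: 'd' vs 'e' !=
  Pos 6: 'e' vs 'r' !=
Hamming distance = 7


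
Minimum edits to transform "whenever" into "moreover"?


Word 1: "whenever" (length 8)
Word 2: "moreover" (length 8)
One optimal edit sequence (insert/delete/substitute each cost 1):
  1. substitute 'w' -> 'm'  (+1)
  2. substitute 'h' -> 'o'  (+1)
  3. substitute 'e' -> 'r'  (+1)
  4. substitute 'n' -> 'e'  (+1)
  5. substitute 'e' -> 'o'  (+1)
  6. keep 'v'
  7. keep 'e'
  8. keep 'r'
Total edit operations: 5
Edit distance = 5


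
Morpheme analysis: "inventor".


Word: "inventor"
Morphemes: invent | -or
Each morpheme carries meaning
= 2 morphemes


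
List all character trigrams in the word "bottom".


Word: "bottom" (length 6)
Number of trigrams = 6 - 3 + 1 = 4
  Position 0: "bot"
  Position 1: "ott"
  Position 2: "tto"
  Position 3: "tom"
Trigrams = "bot", "ott", "tto", "tom"


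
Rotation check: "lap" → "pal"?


Word: "lap", Candidate: "pal"
Method: check if candidate is substring of word+word
"laplap" contains "pal"? No
Is rotation = No


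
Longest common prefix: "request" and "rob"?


Word 1: "request"
Word 2: "rob"
Comparing from start:
  Pos 0: 'r' == 'r'
  Pos 1: 'e' != 'o' (stop)
LCP = "r" (length 1)


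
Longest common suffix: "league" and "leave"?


Word 1: "league"
Word 2: "leave"
Comparing from end:
  Pos -1: 'e' == 'e'
  Pos -2: 'u' != 'v' (stop)
LCS = "e" (length 1)


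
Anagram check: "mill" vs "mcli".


Word 1: "mill" → sorted: illm
Word 2: "mcli" → sorted: cilm
Same letters? illm != cilm
Anagram = No


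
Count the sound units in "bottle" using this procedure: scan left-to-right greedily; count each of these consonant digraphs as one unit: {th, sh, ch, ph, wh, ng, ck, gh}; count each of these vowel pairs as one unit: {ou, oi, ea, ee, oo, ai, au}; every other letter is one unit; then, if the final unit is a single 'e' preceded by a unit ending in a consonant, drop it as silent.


Word: "bottle" (6 letters)
Left-to-right scan:
  1. 'b' (letter)
  2. 'o' (letter)
  3. 't' (letter)
  4. 't' (letter)
  5. 'l' (letter)
  6. 'e' (letter)
Units from scan: 6
Final unit is 'e' after a consonant -> drop as silent (-1)
Sound units = 5 units


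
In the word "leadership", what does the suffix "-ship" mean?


Suffix: -ship
Example: leadership (leader + -ship)
Meaning = state / position


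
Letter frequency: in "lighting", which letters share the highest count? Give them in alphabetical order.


Word: "lighting"
Letter counts:
  'g': 2
  'h': 1
  'i': 2
  'l': 1
  'n': 1
  't': 1
Maximum count = 2
Most frequent = 'g', 'i' (2 times each)


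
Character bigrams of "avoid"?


Word: "avoid" (length 5)
Number of bigrams = 5 - 2 + 1 = 4
  Position 0: "av"
  Position 1: "vo"
  Position 2: "oi"
  Position 3: "id"
Bigrams = "av", "vo", "oi", "id"


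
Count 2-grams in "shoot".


Word: "shoot" (length 5)
Number of 2-grams = length - 2 + 1 = 5 - 2 + 1
= 4


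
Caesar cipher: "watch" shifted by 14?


Word: "watch"
Shift: 14
Each letter → (letter + shift) mod 26:
  'w' (22) + 14 = 10 → 'k'
  'a' (0) + 14 = 14 → 'o'
  't' (19) + 14 = 7 → 'h'
  'c' (2) + 14 = 16 → 'q'
  'h' (7) + 14 = 21 → 'v'
Result = "kohqv"


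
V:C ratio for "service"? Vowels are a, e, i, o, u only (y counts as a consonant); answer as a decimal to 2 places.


Word: "service"
Vowels (a,e,i,o,u): 3
Consonants: 4
Ratio = 3/4
= 0.75


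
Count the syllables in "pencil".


Word: "pencil"
Syllable breakdown: pen / cil
Counting: 2 parts
= 2 syllables


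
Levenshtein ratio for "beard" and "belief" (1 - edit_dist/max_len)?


Word 1: "beard" (length 5)
Word 2: "belief" (length 6)
One optimal edit sequence:
  1. keep 'b'
  2. keep 'e'
  3. insert 'l'  (+1)
  4. substitute 'a' -> 'i'  (+1)
  5. substitute 'r' -> 'e'  (+1)
  6. substitute 'd' -> 'f'  (+1)
Edit distance = 4
Max length = max(5, 6) = 6
Similarity = 1 - 4/6
= 0.3333


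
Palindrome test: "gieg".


Word: "gieg"
Reversed: "geig"
Forward == Backward? gieg != geig
Palindrome = No


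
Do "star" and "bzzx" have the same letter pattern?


Pattern of "star": [0, 1, 2, 3]
Pattern of "bzzx": [0, 1, 1, 2]
Patterns do not match
Same pattern = No


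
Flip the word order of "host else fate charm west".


Original: "host else fate charm west"
Words (1..n): host | else | fate | charm | west
Reversed (n..1): west | charm | fate | else | host
Result = "west charm fate else host"


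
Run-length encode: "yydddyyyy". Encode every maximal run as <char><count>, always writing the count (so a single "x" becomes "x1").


String: "yydddyyyy"
Scanning for consecutive runs:
  'y' x 2
  'd' x 3
  'y' x 4
RLE = "y2d3y4"


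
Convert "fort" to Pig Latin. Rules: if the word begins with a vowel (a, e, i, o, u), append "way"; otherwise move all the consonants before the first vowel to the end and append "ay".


Word: "fort"
Starts with consonant(s) → move to end, add 'ay'
Consonant cluster: "f"
Pig Latin = "ortfay"


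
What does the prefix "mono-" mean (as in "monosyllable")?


Prefix: mono-
Example: monosyllable (mono- + syllable)
Meaning = one


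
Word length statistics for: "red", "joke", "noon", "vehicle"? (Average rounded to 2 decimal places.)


Lengths: "red"=3, "joke"=4, "noon"=4, "vehicle"=7
Sum = 18, Count = 4
Average = 18/4 = 4.50
= avg=4.50, min=3, max=7


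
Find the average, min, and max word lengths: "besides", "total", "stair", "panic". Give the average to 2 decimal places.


Lengths: "besides"=7, "total"=5, "stair"=5, "panic"=5
Sum = 22, Count = 4
Average = 22/4 = 5.50
= avg=5.50, min=5, max=7


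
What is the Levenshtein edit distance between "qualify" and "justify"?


Word 1: "qualify" (length 7)
Word 2: "justify" (length 7)
One optimal edit sequence (insert/delete/substitute each cost 1):
  1. substitute 'q' -> 'j'  (+1)
  2. keep 'u'
  3. substitute 'a' -> 's'  (+1)
  4. substitute 'l' -> 't'  (+1)
  5. keep 'i'
  6. keep 'f'
  7. keep 'y'
Total edit operations: 3
Edit distance = 3


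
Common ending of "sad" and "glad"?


Word 1: "sad"
Word 2: "glad"
Comparing from end:
  Pos -1: 'd' == 'd'
  Pos -2: 'a' == 'a'
  Pos -3: 's' != 'l' (stop)
LCS = "ad" (length 2)


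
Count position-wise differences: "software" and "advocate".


Comparing character by character (same length = 8):
  Pos 0: 's' vs 'a' !=
  Pos 1: 'o' vs 'd' !=
  Pos 2: 'f' vs 'v' !=
  Pos 3: 't' vs 'o' !=
  Pos 4: 'w' vs 'c' !=
  Pos 5: 'a' vs 'a' =
  Pos 6: 'r' vs 't' !=
  Pos 7: 'e' vs 'e' =
Hamming distance = 6


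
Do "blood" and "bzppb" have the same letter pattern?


Pattern of "blood": [0, 1, 2, 2, 3]
Pattern of "bzppb": [0, 1, 2, 2, 0]
Patterns do not match
Same pattern = No


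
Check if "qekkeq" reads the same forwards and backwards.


Word: "qekkeq"
Reversed: "qekkeq"
Forward == Backward? qekkeq == qekkeq
Palindrome = Yes


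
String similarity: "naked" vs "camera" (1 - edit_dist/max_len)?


Word 1: "naked" (length 5)
Word 2: "camera" (length 6)
One optimal edit sequence:
  1. substitute 'n' -> 'c'  (+1)
  2. keep 'a'
  3. substitute 'k' -> 'm'  (+1)
  4. keep 'e'
  5. insert 'r'  (+1)
  6. substitute 'd' -> 'a'  (+1)
Edit distance = 4
Max length = max(5, 6) = 6
Similarity = 1 - 4/6
= 0.3333


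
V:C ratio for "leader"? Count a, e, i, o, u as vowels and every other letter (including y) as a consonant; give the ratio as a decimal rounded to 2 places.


Word: "leader"
Vowels (a,e,i,o,u): 3
Consonants: 3
Ratio = 3/3
= 1.00


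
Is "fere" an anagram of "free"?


Word 1: "free" → sorted: eefr
Word 2: "fere" → sorted: eefr
Same letters? eefr == eefr
Anagram = Yes


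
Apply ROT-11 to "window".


Word: "window"
Shift: 11
Each letter → (letter + shift) mod 26:
  'w' (22) + 11 = 7 → 'h'
  'i' (8) + 11 = 19 → 't'
  'n' (13) + 11 = 24 → 'y'
  'd' (3) + 11 = 14 → 'o'
  'o' (14) + 11 = 25 → 'z'
  'w' (22) + 11 = 7 → 'h'
Result = "htyozh"
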